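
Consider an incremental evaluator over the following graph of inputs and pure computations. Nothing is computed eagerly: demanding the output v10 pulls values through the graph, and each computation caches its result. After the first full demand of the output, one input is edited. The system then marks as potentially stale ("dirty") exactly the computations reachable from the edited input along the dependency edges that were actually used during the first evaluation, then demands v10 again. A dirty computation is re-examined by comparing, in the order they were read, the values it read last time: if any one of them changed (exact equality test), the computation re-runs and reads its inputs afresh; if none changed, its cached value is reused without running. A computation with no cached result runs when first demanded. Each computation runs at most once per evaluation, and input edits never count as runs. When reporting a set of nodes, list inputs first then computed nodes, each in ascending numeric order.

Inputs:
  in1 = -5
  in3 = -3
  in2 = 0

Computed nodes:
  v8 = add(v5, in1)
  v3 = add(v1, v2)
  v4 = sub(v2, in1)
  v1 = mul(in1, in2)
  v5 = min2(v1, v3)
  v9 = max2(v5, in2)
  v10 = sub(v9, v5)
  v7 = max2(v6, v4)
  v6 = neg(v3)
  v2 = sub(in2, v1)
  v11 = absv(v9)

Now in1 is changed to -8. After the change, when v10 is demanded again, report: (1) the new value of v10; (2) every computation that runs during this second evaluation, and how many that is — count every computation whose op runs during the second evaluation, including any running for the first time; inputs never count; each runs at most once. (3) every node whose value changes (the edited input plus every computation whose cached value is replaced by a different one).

v10 now evaluates to 0.
Run set: v1 (1 run).
Changed values: in1.
The important point: v1 recomputes to an identical value, and the output ends up unchanged.

Initial pass — values computed on the first demand:
  v1 = mul(-5, 0) = 0
  v2 = sub(0, 0) = 0
  v3 = add(0, 0) = 0
  v5 = min2(0, 0) = 0
  v9 = max2(0, 0) = 0
  v10 = sub(0, 0) = 0

Second demand — change propagation:
  v1: re-runs because in1 -5->-8; new result 0 (unchanged).
  v2: re-examined; everything it read last time is the same (in2 unchanged, v1 unchanged) — cache 0 kept, no run.
  v3: re-examined; everything it read last time is the same (v1 unchanged, v2 unchanged) — cache 0 kept, no run.
  v5: re-examined; everything it read last time is the same (v1 unchanged, v3 unchanged) — cache 0 kept, no run.
  v9: re-examined; everything it read last time is the same (v5 unchanged, in2 unchanged) — cache 0 kept, no run.
  v10: re-examined; everything it read last time is the same (v9 unchanged, v5 unchanged) — cache 0 kept, no run.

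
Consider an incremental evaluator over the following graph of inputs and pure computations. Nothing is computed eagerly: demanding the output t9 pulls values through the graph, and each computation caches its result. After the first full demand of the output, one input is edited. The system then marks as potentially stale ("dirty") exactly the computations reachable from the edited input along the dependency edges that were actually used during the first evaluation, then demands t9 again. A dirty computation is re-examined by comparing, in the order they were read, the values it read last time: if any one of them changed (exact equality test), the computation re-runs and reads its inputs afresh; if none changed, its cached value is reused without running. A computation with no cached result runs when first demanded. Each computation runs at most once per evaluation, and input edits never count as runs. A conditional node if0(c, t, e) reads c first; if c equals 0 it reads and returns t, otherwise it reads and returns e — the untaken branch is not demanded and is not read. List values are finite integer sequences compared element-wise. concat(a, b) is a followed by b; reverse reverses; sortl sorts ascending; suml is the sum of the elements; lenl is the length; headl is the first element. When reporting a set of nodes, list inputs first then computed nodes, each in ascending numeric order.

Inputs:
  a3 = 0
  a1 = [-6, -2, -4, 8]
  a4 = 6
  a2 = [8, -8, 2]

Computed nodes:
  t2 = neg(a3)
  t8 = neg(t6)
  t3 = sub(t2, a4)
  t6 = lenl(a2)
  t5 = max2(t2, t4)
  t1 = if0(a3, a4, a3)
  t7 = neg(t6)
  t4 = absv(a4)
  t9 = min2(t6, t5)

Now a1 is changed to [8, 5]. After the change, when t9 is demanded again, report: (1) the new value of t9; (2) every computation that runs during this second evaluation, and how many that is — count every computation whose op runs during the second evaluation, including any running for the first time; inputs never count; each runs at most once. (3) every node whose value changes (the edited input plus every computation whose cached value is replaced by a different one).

t9 now evaluates to 3.
Run set: none (0 run).
Changed values: a1.
The important point: nothing the output needs ever reads a1, so the edit is invisible to it.

Initial pass — values computed on the first demand:
  t2 = neg(0) = 0
  t4 = absv(6) = 6
  t5 = max2(0, 6) = 6
  t6 = lenl([8, -8, 2]) = 3
  t9 = min2(3, 6) = 3

Second demand — change propagation:
  no demanded computation ever read a1, so the edit dirties nothing and nothing runs.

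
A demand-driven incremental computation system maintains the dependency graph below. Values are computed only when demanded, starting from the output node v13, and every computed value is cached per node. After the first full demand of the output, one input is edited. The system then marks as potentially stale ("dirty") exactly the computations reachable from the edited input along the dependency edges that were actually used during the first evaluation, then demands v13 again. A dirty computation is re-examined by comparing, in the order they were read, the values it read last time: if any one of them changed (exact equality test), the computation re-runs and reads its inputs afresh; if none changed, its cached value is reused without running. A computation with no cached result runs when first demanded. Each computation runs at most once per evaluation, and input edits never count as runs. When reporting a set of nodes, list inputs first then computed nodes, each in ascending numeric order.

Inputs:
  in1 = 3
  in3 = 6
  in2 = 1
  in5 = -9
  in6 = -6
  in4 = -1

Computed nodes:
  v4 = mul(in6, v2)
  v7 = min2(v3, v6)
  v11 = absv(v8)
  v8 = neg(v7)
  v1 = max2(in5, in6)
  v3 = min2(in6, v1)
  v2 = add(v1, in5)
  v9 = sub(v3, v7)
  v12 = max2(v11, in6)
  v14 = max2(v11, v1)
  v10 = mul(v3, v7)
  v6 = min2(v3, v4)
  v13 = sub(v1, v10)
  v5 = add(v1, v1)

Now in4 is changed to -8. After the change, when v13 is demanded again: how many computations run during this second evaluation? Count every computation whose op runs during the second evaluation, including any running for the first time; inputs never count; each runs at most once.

Computations that run: none — 0 in total.
Key observation: in4 is never demanded by the output, so the edit triggers no recomputation at all.

First evaluation (everything demanded from the output):
  v1 = max2(-9, -6) = -6
  v2 = add(-6, -9) = -15
  v3 = min2(-6, -6) = -6
  v4 = mul(-6, -15) = 90
  v6 = min2(-6, 90) = -6
  v7 = min2(-6, -6) = -6
  v10 = mul(-6, -6) = 36
  v13 = sub(-6, 36) = -42

Propagation after the edit:
  in4 feeds no computation that the output demands — nothing is marked dirty and nothing runs.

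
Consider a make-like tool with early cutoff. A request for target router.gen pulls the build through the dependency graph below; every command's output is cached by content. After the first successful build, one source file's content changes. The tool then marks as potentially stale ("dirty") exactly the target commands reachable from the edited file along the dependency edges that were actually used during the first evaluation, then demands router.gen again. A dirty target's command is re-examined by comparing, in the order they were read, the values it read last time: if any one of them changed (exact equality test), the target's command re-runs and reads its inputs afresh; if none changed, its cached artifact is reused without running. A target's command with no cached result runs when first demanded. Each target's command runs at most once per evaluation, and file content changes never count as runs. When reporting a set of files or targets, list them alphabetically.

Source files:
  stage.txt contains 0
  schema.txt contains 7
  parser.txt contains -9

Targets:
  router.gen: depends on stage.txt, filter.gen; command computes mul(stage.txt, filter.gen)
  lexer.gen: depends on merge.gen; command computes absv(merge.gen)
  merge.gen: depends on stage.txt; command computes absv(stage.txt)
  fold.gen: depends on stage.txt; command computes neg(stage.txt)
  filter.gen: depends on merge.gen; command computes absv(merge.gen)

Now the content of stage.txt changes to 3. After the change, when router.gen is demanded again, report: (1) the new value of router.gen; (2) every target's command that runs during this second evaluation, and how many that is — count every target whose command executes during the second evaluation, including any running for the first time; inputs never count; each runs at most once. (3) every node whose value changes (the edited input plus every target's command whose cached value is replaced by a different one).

Demanding router.gen again yields 9.
3 target commands run: filter.gen, merge.gen, router.gen.
The nodes whose values change: filter.gen, merge.gen, router.gen, stage.txt.

First demand of the output computes:
  merge.gen = absv(0) = 0
  filter.gen = absv(0) = 0
  router.gen = mul(0, 0) = 0

After the edit, cleaning proceeds:
  merge.gen: a read changed (stage.txt 0->3) — executes, giving 3.
  filter.gen: a read changed (merge.gen 0->3) — executes, giving 3.
  router.gen: a read changed (stage.txt 0->3; filter.gen 0->3) — executes, giving 9.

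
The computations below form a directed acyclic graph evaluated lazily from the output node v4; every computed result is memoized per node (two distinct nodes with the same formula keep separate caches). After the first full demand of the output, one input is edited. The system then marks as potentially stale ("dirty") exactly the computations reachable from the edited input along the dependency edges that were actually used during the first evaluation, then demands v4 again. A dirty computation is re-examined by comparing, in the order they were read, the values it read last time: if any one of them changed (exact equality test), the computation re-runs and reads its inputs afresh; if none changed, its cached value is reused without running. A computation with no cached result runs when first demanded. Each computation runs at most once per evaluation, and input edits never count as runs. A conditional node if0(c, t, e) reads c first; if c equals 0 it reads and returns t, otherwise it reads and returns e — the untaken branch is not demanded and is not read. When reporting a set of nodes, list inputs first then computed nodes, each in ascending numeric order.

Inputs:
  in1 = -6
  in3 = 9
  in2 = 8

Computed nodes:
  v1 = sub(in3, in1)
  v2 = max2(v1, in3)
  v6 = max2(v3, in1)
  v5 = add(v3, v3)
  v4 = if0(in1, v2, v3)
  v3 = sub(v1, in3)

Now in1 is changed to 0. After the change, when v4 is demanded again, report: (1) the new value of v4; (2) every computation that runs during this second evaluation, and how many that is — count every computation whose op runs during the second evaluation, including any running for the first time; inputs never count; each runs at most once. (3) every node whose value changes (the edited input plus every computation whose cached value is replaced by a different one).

Demanding v4 again yields 9.
3 computations run: v1, v2, v4.
The nodes whose values change: in1, v1, v4.
Note the branch switch — demand abandons v3, which is never re-examined.

First demand of the output computes:
  v1 = sub(9, -6) = 15
  v3 = sub(15, 9) = 6
  v4 = if0(in1=-6 -> else branch v3) = 6

After the edit, cleaning proceeds:
  v1: a read changed (in1 -6->0) — executes, giving 9.
  v2: had never run; runs now, result 9.
  v3: stays stale; no demand reaches it after the flip.
  v4: a read changed (in1 -6->0) — executes, giving 9.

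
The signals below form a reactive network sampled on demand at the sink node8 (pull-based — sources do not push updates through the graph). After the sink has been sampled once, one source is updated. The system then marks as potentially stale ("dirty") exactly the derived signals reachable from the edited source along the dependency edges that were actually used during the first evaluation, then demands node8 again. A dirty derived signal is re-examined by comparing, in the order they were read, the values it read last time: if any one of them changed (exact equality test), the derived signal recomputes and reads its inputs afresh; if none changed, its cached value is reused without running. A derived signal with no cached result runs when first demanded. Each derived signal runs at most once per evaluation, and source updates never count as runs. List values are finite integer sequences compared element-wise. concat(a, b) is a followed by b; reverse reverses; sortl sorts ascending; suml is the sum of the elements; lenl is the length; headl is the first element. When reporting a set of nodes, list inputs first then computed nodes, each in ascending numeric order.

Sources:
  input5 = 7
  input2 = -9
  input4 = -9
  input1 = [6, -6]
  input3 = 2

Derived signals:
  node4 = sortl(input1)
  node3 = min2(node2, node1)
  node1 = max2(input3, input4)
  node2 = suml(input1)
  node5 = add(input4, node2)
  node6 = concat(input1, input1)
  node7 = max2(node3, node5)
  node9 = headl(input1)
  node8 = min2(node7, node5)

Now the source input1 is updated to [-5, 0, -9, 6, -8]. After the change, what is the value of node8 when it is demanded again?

Initial pass — values computed on the first demand:
  node1 = max2(2, -9) = 2
  node2 = suml([6, -6]) = 0
  node3 = min2(0, 2) = 0
  node5 = add(-9, 0) = -9
  node7 = max2(0, -9) = 0
  node8 = min2(0, -9) = -9

Second demand — change propagation:
  node2: re-runs because input1 [6, -6]->[-5, 0, -9, 6, -8]; new result -16.
  node3: re-runs because node2 0->-16; new result -16.
  node5: re-runs because node2 0->-16; new result -25.
  node7: re-runs because node3 0->-16; node5 -9->-25; new result -16.
  node8: re-runs because node7 0->-16; node5 -9->-25; new result -25.

node8 now evaluates to -25.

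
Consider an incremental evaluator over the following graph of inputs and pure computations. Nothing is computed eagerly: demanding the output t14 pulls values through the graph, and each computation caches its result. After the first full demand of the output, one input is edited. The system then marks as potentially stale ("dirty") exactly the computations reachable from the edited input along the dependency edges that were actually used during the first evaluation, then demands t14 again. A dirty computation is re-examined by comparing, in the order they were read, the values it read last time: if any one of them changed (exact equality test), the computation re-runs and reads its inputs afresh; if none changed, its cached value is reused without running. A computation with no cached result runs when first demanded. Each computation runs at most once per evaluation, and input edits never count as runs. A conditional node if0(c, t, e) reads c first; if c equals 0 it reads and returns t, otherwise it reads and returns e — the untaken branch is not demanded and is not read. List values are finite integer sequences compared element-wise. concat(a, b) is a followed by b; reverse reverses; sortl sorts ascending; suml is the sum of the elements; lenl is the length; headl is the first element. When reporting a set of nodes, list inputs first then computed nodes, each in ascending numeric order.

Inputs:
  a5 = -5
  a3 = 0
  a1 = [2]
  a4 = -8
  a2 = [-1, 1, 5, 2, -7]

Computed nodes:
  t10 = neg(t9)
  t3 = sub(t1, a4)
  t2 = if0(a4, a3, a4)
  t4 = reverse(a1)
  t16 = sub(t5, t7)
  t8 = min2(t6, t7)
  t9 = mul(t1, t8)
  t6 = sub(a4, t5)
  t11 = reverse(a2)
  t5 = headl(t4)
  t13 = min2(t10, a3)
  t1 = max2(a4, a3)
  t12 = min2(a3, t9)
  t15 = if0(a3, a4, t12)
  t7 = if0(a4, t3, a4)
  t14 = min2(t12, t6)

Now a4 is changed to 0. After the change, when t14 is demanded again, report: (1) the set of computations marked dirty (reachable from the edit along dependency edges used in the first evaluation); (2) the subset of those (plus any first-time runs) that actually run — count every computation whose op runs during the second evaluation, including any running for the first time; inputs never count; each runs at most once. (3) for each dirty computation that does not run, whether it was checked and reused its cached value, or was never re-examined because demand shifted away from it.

Initial pass — values computed on the first demand:
  t1 = max2(-8, 0) = 0
  t4 = reverse([2]) = [2]
  t5 = headl([2]) = 2
  t6 = sub(-8, 2) = -10
  t7 = if0(a4=-8 -> else branch a4) = -8
  t8 = min2(-10, -8) = -10
  t9 = mul(0, -10) = 0
  t12 = min2(0, 0) = 0
  t14 = min2(0, -10) = -10

Second demand — change propagation:
  t1: re-runs because a4 -8->0; new result 0 (unchanged).
  t3: newly demanded (no cache) — executes and yields 0.
  t6: re-runs because a4 -8->0; new result -2.
  t7: re-runs because a4 -8->0; a4 -8->0; new result 0.
  t8: re-runs because t6 -10->-2; t7 -8->0; new result -2.
  t9: re-runs because t8 -10->-2; new result 0 (unchanged).
  t12: re-examined; everything it read last time is the same (a3 unchanged, t9 unchanged) — cache 0 kept, no run.
  t14: re-runs because t6 -10->-2; new result -2.

The important point: the flipped condition pulls in fresh nodes; t3 runs for the first time.

Dirty set: t1, t6, t7, t8, t9, t12, t14.
Run set: t1, t3, t6, t7, t8, t9, t14 (7 run).
Re-examined without running (cache reused): t12.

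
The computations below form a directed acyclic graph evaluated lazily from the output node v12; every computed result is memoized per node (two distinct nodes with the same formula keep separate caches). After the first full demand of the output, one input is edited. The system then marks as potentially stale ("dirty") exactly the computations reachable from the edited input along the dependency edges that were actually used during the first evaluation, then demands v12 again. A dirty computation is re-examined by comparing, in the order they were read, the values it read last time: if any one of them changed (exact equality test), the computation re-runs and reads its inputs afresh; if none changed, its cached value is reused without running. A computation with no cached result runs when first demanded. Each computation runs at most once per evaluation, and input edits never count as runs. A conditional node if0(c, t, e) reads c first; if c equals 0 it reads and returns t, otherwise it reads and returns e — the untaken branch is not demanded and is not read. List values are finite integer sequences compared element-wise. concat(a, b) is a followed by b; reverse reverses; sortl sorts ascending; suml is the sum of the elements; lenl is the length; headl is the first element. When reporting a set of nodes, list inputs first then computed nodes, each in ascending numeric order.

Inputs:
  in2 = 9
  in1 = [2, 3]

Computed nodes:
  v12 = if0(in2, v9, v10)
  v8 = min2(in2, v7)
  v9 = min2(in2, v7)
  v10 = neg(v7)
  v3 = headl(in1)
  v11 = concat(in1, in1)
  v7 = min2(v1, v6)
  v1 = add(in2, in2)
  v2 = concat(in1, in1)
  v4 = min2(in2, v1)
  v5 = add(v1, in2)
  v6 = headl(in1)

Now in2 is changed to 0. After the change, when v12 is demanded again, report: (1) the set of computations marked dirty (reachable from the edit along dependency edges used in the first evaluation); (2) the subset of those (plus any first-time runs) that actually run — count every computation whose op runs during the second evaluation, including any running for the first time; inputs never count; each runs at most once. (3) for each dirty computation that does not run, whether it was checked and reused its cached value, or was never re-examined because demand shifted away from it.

The edit dirties: v1, v7, v10, v12.
4 computations run: v1, v7, v9, v12.
Unvisited dirty nodes (no longer demanded): v10.
Note the branch switch — demand abandons v10, which is never re-examined.

First demand of the output computes:
  v1 = add(9, 9) = 18
  v6 = headl([2, 3]) = 2
  v7 = min2(18, 2) = 2
  v10 = neg(2) = -2
  v12 = if0(in2=9 -> else branch v10) = -2

After the edit, cleaning proceeds:
  v1: a read changed (in2 9->0; in2 9->0) — executes, giving 0.
  v7: a read changed (v1 18->0) — executes, giving 0.
  v9: had never run; runs now, result 0.
  v10: stays stale; no demand reaches it after the flip.
  v12: a read changed (in2 9->0) — executes, giving 0.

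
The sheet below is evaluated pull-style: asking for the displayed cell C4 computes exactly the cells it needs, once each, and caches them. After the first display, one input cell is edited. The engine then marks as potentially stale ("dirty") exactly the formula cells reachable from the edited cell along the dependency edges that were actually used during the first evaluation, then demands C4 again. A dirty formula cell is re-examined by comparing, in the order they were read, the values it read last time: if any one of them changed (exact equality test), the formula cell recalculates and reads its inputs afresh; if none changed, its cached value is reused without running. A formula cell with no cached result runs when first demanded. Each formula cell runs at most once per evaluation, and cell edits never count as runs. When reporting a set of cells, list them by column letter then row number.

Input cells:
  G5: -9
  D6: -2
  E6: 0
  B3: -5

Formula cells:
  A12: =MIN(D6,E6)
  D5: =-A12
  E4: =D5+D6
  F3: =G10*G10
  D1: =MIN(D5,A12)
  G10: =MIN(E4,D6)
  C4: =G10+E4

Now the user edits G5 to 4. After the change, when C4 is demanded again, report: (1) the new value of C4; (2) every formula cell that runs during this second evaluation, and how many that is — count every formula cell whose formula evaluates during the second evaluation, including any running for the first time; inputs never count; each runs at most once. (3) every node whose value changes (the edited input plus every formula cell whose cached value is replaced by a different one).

Demanding C4 again yields -2.
0 formula cells run: none.
The nodes whose values change: G5.
Note the shortcut — nothing in the graph depends on G5 at all, so no recomputation happens.

First demand of the output computes:
  A12 = MIN(-2, 0) = -2
  D5 = -(-2) = 2
  E4 = 2 + -2 = 0
  G10 = MIN(0, -2) = -2
  C4 = -2 + 0 = -2

After the edit, cleaning proceeds:
  no node depends on G5 at all; the second demand re-runs nothing.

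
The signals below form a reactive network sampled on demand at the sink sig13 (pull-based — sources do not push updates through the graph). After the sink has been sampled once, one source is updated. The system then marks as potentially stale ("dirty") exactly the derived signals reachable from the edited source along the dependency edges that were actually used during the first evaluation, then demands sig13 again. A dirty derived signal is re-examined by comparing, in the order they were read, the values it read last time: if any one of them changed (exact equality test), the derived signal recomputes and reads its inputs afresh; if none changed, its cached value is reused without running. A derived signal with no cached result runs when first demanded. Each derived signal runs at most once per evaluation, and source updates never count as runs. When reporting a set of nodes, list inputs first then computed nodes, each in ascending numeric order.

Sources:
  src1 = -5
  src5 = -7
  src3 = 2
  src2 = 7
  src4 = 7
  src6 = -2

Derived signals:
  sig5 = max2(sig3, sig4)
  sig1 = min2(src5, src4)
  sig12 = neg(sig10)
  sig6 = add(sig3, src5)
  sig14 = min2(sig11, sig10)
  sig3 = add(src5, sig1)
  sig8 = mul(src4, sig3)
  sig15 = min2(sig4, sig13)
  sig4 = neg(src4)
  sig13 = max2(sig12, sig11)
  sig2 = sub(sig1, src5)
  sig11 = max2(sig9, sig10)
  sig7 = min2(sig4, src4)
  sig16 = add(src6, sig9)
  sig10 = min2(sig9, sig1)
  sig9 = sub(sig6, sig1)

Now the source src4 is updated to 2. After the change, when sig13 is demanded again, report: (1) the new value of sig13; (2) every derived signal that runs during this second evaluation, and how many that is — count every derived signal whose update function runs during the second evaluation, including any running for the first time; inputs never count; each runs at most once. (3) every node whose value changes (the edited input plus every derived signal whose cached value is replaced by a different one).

sig13 now evaluates to 14.
Run set: sig1 (1 run).
Changed values: src4.
The important point: sig1 recomputes to an identical value, and the output ends up unchanged.

Initial pass — values computed on the first demand:
  sig1 = min2(-7, 7) = -7
  sig3 = add(-7, -7) = -14
  sig6 = add(-14, -7) = -21
  sig9 = sub(-21, -7) = -14
  sig10 = min2(-14, -7) = -14
  sig11 = max2(-14, -14) = -14
  sig12 = neg(-14) = 14
  sig13 = max2(14, -14) = 14

Second demand — change propagation:
  sig1: re-runs because src4 7->2; new result -7 (unchanged).
  sig3: re-examined; everything it read last time is the same (src5 unchanged, sig1 unchanged) — cache -14 kept, no run.
  sig6: re-examined; everything it read last time is the same (sig3 unchanged, src5 unchanged) — cache -21 kept, no run.
  sig9: re-examined; everything it read last time is the same (sig6 unchanged, sig1 unchanged) — cache -14 kept, no run.
  sig10: re-examined; everything it read last time is the same (sig9 unchanged, sig1 unchanged) — cache -14 kept, no run.
  sig11: re-examined; everything it read last time is the same (sig9 unchanged, sig10 unchanged) — cache -14 kept, no run.
  sig12: re-examined; everything it read last time is the same (sig10 unchanged) — cache 14 kept, no run.
  sig13: re-examined; everything it read last time is the same (sig12 unchanged, sig11 unchanged) — cache 14 kept, no run.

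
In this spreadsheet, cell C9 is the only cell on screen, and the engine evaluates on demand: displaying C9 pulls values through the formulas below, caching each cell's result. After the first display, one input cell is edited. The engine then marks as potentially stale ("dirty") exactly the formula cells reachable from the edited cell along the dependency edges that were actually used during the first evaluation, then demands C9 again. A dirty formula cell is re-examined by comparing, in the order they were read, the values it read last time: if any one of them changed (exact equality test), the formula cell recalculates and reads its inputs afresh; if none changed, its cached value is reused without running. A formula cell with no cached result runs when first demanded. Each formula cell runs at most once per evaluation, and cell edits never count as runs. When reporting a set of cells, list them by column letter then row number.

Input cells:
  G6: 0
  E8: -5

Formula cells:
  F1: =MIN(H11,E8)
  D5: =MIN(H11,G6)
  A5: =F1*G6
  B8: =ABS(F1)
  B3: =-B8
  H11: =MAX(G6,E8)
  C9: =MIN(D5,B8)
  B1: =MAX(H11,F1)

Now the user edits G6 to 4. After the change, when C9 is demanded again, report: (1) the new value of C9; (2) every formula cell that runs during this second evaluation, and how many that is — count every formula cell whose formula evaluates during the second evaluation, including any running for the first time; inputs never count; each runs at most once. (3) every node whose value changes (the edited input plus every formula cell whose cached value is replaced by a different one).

C9 now evaluates to 4.
Run set: C9, D5, F1, H11 (4 run).
Changed values: C9, D5, G6, H11.
The important point: at B8 every value read last time is unchanged, so the dirty flag clears without a run.

Initial pass — values computed on the first demand:
  H11 = MAX(0, -5) = 0
  D5 = MIN(0, 0) = 0
  F1 = MIN(0, -5) = -5
  B8 = ABS(-5) = 5
  C9 = MIN(0, 5) = 0

Second demand — change propagation:
  H11: re-runs because G6 0->4; new result 4.
  D5: re-runs because H11 0->4; G6 0->4; new result 4.
  F1: re-runs because H11 0->4; new result -5 (unchanged).
  B8: re-examined; everything it read last time is the same (F1 unchanged) — cache 5 kept, no run.
  C9: re-runs because D5 0->4; new result 4.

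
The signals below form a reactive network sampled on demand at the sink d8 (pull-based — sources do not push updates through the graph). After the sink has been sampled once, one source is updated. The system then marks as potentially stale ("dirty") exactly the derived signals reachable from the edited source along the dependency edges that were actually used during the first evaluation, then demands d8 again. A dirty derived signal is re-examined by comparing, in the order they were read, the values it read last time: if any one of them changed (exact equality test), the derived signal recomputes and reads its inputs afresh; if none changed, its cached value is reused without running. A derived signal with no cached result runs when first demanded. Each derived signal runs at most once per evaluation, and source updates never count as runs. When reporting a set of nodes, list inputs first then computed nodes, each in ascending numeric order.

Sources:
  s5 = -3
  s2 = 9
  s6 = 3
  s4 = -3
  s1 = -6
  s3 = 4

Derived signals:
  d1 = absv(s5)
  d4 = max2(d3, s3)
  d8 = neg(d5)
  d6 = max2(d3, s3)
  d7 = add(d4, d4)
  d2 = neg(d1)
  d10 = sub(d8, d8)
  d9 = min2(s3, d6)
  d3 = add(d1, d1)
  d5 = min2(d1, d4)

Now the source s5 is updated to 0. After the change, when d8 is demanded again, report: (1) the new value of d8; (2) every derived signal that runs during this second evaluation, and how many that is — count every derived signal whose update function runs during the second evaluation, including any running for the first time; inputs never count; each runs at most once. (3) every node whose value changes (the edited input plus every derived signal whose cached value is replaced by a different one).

d8 now evaluates to 0.
Run set: d1, d3, d4, d5, d8 (5 run).
Changed values: s5, d1, d3, d4, d5, d8.

Initial pass — values computed on the first demand:
  d1 = absv(-3) = 3
  d3 = add(3, 3) = 6
  d4 = max2(6, 4) = 6
  d5 = min2(3, 6) = 3
  d8 = neg(3) = -3

Second demand — change propagation:
  d1: re-runs because s5 -3->0; new result 0.
  d3: re-runs because d1 3->0; d1 3->0; new result 0.
  d4: re-runs because d3 6->0; new result 4.
  d5: re-runs because d1 3->0; d4 6->4; new result 0.
  d8: re-runs because d5 3->0; new result 0.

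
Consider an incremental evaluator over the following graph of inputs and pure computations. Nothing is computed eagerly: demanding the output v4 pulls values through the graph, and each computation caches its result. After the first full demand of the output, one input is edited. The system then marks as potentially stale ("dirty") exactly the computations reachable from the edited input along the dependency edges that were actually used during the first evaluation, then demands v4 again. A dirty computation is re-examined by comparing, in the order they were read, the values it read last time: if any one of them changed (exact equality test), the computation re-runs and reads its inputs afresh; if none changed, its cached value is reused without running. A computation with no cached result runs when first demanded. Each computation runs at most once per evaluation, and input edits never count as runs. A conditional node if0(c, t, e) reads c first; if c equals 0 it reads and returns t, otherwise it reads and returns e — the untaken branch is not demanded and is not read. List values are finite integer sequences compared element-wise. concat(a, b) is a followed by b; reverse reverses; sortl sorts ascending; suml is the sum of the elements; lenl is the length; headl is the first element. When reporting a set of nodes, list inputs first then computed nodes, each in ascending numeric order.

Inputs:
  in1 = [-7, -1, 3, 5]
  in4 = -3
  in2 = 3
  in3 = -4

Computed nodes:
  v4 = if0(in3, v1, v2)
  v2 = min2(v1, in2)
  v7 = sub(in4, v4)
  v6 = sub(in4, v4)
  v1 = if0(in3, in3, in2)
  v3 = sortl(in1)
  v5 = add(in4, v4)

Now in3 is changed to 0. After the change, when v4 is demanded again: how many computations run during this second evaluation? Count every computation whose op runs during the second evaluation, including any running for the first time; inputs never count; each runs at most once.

Initial pass — values computed on the first demand:
  v1 = if0(in3=-4 -> else branch in2) = 3
  v2 = min2(3, 3) = 3
  v4 = if0(in3=-4 -> else branch v2) = 3

Second demand — change propagation:
  v1: re-runs because in3 -4->0; new result 0.
  v2: dirty yet unreached — the second evaluation never asks for it.
  v4: re-runs because in3 -4->0; new result 0.

The important point: the flipped condition redirects demand; v2 is left stale, never re-checked.

Run set: v1, v4 (2 run).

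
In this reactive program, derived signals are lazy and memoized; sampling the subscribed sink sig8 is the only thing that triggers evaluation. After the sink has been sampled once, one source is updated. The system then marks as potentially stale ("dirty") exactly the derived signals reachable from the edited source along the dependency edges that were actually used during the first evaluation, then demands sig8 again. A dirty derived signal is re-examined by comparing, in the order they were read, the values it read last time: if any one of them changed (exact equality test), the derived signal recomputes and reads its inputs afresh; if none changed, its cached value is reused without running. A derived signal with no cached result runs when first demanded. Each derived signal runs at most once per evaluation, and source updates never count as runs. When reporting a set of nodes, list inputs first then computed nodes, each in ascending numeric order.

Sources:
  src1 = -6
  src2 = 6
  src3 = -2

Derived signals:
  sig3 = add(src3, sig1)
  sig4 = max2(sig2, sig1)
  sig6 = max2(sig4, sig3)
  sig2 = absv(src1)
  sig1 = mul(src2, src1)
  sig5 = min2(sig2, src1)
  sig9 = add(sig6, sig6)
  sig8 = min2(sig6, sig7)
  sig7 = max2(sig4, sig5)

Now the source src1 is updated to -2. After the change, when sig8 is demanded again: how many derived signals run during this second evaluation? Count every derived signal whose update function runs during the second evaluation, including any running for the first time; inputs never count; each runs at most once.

First demand of the output computes:
  sig1 = mul(6, -6) = -36
  sig2 = absv(-6) = 6
  sig3 = add(-2, -36) = -38
  sig4 = max2(6, -36) = 6
  sig5 = min2(6, -6) = -6
  sig6 = max2(6, -38) = 6
  sig7 = max2(6, -6) = 6
  sig8 = min2(6, 6) = 6

After the edit, cleaning proceeds:
  sig1: a read changed (src1 -6->-2) — executes, giving -12.
  sig2: a read changed (src1 -6->-2) — executes, giving 2.
  sig3: a read changed (sig1 -36->-12) — executes, giving -14.
  sig4: a read changed (sig2 6->2; sig1 -36->-12) — executes, giving 2.
  sig5: a read changed (sig2 6->2; src1 -6->-2) — executes, giving -2.
  sig6: a read changed (sig4 6->2; sig3 -38->-14) — executes, giving 2.
  sig7: a read changed (sig4 6->2; sig5 -6->-2) — executes, giving 2.
  sig8: a read changed (sig6 6->2; sig7 6->2) — executes, giving 2.

8 derived signals run: sig1, sig2, sig3, sig4, sig5, sig6, sig7, sig8.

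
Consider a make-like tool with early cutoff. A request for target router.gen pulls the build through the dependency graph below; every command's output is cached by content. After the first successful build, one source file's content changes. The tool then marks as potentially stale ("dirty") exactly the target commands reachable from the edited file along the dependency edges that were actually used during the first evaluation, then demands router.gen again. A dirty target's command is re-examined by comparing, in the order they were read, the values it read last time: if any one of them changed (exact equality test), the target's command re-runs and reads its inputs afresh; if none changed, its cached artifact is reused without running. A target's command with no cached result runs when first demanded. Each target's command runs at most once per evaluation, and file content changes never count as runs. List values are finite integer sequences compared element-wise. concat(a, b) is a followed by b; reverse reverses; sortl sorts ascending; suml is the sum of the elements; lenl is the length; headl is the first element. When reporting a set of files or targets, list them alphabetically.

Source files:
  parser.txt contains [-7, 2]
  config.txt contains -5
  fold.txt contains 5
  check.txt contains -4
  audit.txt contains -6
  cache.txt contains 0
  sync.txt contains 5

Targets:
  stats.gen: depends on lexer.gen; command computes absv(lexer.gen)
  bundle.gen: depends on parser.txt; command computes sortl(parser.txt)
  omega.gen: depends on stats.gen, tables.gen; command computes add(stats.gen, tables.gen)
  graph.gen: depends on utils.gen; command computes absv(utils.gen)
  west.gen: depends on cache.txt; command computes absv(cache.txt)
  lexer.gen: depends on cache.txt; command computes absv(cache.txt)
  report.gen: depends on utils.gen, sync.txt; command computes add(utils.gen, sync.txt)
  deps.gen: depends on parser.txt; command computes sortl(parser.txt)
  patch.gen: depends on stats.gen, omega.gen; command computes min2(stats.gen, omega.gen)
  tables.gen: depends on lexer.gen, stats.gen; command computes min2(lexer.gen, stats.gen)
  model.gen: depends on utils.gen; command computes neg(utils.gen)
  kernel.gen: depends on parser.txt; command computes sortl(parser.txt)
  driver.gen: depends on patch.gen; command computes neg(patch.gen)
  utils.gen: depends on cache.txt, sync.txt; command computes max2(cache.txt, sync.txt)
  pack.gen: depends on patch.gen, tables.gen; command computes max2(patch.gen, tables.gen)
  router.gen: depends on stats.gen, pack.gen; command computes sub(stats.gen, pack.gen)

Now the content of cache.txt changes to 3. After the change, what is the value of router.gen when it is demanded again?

Demanding router.gen again yields 0.

First demand of the output computes:
  lexer.gen = absv(0) = 0
  stats.gen = absv(0) = 0
  tables.gen = min2(0, 0) = 0
  omega.gen = add(0, 0) = 0
  patch.gen = min2(0, 0) = 0
  pack.gen = max2(0, 0) = 0
  router.gen = sub(0, 0) = 0

After the edit, cleaning proceeds:
  lexer.gen: a read changed (cache.txt 0->3) — executes, giving 3.
  stats.gen: a read changed (lexer.gen 0->3) — executes, giving 3.
  tables.gen: a read changed (lexer.gen 0->3; stats.gen 0->3) — executes, giving 3.
  omega.gen: a read changed (stats.gen 0->3; tables.gen 0->3) — executes, giving 6.
  patch.gen: a read changed (stats.gen 0->3; omega.gen 0->6) — executes, giving 3.
  pack.gen: a read changed (patch.gen 0->3; tables.gen 0->3) — executes, giving 3.
  router.gen: a read changed (stats.gen 0->3; pack.gen 0->3) — executes, giving 0 — identical to its old value.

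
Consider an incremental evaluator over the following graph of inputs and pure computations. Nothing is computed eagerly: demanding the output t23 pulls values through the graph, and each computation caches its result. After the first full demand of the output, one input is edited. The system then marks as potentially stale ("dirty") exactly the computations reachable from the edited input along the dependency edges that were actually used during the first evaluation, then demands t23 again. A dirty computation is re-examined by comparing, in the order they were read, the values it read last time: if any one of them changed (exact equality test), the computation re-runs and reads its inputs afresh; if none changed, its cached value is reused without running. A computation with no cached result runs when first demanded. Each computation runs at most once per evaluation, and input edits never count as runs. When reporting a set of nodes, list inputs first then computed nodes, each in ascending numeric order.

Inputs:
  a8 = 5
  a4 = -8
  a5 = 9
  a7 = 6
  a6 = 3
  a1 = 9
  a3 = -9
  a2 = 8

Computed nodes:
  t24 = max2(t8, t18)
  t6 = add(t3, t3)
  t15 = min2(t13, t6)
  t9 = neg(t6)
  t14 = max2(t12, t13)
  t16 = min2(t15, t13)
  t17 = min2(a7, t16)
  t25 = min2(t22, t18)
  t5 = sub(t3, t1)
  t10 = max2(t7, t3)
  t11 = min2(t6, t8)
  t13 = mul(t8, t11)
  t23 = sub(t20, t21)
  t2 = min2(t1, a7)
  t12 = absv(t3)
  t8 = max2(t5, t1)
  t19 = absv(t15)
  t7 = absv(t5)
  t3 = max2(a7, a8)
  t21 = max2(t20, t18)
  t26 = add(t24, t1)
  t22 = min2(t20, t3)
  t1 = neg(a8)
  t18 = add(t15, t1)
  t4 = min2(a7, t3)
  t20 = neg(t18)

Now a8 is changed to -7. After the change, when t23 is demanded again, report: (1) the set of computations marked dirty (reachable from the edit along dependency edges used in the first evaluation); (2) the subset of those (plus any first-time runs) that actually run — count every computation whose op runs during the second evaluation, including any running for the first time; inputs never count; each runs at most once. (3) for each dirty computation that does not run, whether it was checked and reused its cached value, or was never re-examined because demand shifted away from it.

Dirty set: t1, t3, t5, t6, t8, t11, t13, t15, t18, t20, t21, t23.
Run set: t1, t3, t5, t8, t11, t13, t15, t18, t20, t21, t23 (11 run).
Re-examined without running (cache reused): t6.
The important point: at t6 every value read last time is unchanged, so the dirty flag clears without a run.

Initial pass — values computed on the first demand:
  t1 = neg(5) = -5
  t3 = max2(6, 5) = 6
  t5 = sub(6, -5) = 11
  t6 = add(6, 6) = 12
  t8 = max2(11, -5) = 11
  t11 = min2(12, 11) = 11
  t13 = mul(11, 11) = 121
  t15 = min2(121, 12) = 12
  t18 = add(12, -5) = 7
  t20 = neg(7) = -7
  t21 = max2(-7, 7) = 7
  t23 = sub(-7, 7) = -14

Second demand — change propagation:
  t1: re-runs because a8 5->-7; new result 7.
  t3: re-runs because a8 5->-7; new result 6 (unchanged).
  t5: re-runs because t1 -5->7; new result -1.
  t6: re-examined; everything it read last time is the same (t3 unchanged, t3 unchanged) — cache 12 kept, no run.
  t8: re-runs because t5 11->-1; t1 -5->7; new result 7.
  t11: re-runs because t8 11->7; new result 7.
  t13: re-runs because t8 11->7; t11 11->7; new result 49.
  t15: re-runs because t13 121->49; new result 12 (unchanged).
  t18: re-runs because t1 -5->7; new result 19.
  t20: re-runs because t18 7->19; new result -19.
  t21: re-runs because t20 -7->-19; t18 7->19; new result 19.
  t23: re-runs because t20 -7->-19; t21 7->19; new result -38.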